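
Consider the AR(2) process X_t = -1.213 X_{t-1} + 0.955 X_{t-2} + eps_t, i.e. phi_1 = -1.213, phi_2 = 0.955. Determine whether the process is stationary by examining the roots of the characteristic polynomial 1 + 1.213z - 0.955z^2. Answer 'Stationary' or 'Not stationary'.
\text{Not stationary}

The AR(p) characteristic polynomial is P(z) = 1 + 1.213z - 0.955z^2.
Stationarity requires all roots to lie outside the unit circle, i.e. |z| > 1 for every root.
Set 1 + (1.213) z + (-0.955) z^2 = 0, i.e. a z^2 + b z + c = 0 with a = -0.955, b = 1.213, c = 1.
Discriminant D = b^2 - 4ac = (1.213)^2 - 4*(-0.955)*1 = 1.471369 - (-3.82) = 5.291369.
D >= 0, so the roots are real: z = (-b +/- sqrt(D)) / (2a) = (-1.213 +/- 2.300298) / (-1.91).
  z_1 = (-1.213 + 2.300298) / (-1.91) = -0.5693,   |z_1| = 0.5693.
  z_2 = (-1.213 - 2.300298) / (-1.91) = 1.8394,   |z_2| = 1.8394.
Moduli of all roots: 0.5693, 1.8394.
All moduli strictly greater than 1? No.
Verdict: Not stationary.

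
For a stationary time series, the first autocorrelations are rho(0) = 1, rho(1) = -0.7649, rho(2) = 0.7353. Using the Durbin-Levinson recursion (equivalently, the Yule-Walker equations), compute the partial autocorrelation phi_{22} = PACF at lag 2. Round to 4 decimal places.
\phi_{22} = 0.3621

The PACF at lag k is phi_{kk}, the last component of the solution
to the Yule-Walker system G_k phi = r_k where
  (G_k)_{ij} = rho(|i - j|), (r_k)_i = rho(i), i,j = 1..k.
Equivalently, Durbin-Levinson gives phi_{kk} iteratively:
  phi_{11} = rho(1)
  phi_{kk} = [rho(k) - sum_{j=1..k-1} phi_{k-1,j} rho(k-j)]
            / [1 - sum_{j=1..k-1} phi_{k-1,j} rho(j)],
  phi_{k,j} = phi_{k-1,j} - phi_{kk} phi_{k-1,k-j},  j = 1..k-1.
Step k = 1:
  phi_11 = rho(1) = -0.7649.
Step k = 2:
  phi_22 = [rho(2) - phi_11 rho(1)] / [1 - phi_11 rho(1)] = [0.7353 - (-0.7649)(-0.7649)] / [1 - (-0.7649)(-0.7649)]
         = 0.15022799 / 0.41492799 = 0.3621.
Therefore phi_{22} = 0.3621.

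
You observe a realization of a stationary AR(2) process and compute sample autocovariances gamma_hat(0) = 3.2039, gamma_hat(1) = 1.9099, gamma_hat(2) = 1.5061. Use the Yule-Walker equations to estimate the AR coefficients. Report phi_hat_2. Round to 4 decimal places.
\hat\phi_{2} = 0.1780

The Yule-Walker equations for an AR(p) process read, in matrix form,
  Gamma_p phi = r_p,   with   (Gamma_p)_{ij} = gamma(|i - j|),
                       (r_p)_i = gamma(i),   i,j = 1..p.
Substitute the sample gammas (Toeplitz matrix and right-hand side of size 2):
  Gamma_p = [[3.2039, 1.9099], [1.9099, 3.2039]]
  r_p     = [1.9099, 1.5061]
Written out:
  3.2039 phi_1 + 1.9099 phi_2 = 1.9099
  1.9099 phi_1 + 3.2039 phi_2 = 1.5061
Solve by Cramer's rule:
  det = gamma(0)^2 - gamma(1)^2 = (3.2039)^2 - (1.9099)^2 = 10.26497521 - 3.64771801 = 6.6172572
  phi_hat_1 = [gamma(1) gamma(0) - gamma(1) gamma(2)] / det = [(1.9099)(3.2039) - (1.9099)(1.5061)] / 6.6172572 = 3.24262822 / 6.6172572 = 0.49
  phi_hat_2 = [gamma(0) gamma(2) - gamma(1)^2] / det = [(3.2039)(1.5061) - (1.9099)^2] / 6.6172572 = 1.17767578 / 6.6172572 = 0.178
So phi_hat = [0.4900, 0.1780].
Therefore phi_hat_2 = 0.1780.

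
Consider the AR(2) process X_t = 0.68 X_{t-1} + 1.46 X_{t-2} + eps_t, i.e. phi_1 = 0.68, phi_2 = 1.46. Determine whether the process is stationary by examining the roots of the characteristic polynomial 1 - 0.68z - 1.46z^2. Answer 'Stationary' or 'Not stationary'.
\text{Not stationary}

The AR(p) characteristic polynomial is P(z) = 1 - 0.68z - 1.46z^2.
Stationarity requires all roots to lie outside the unit circle, i.e. |z| > 1 for every root.
Set 1 + (-0.68) z + (-1.46) z^2 = 0, i.e. a z^2 + b z + c = 0 with a = -1.46, b = -0.68, c = 1.
Discriminant D = b^2 - 4ac = (-0.68)^2 - 4*(-1.46)*1 = 0.4624 - (-5.84) = 6.3024.
D >= 0, so the roots are real: z = (-b +/- sqrt(D)) / (2a) = (0.68 +/- 2.510458) / (-2.92).
  z_1 = (0.68 + 2.510458) / (-2.92) = -1.0926,   |z_1| = 1.0926.
  z_2 = (0.68 - 2.510458) / (-2.92) = 0.6269,   |z_2| = 0.6269.
Moduli of all roots: 1.0926, 0.6269.
All moduli strictly greater than 1? No.
Verdict: Not stationary.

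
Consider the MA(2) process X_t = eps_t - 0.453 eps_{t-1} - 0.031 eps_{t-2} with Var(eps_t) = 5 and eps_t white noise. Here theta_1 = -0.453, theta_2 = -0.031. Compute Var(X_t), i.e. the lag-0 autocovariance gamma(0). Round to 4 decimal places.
\gamma(0) = 6.0309

For an MA(q) process X_t = eps_t + sum_i theta_i eps_{t-i} with
Var(eps_t) = sigma^2, the variance is
  gamma(0) = sigma^2 * (1 + sum_i theta_i^2).
  sum_i theta_i^2 = (-0.453)^2 + (-0.031)^2 = 0.205209 + 0.000961 = 0.20617.
  gamma(0) = 5 * (1 + 0.20617) = 5 * 1.20617 = 6.03085, which rounds to 6.0309.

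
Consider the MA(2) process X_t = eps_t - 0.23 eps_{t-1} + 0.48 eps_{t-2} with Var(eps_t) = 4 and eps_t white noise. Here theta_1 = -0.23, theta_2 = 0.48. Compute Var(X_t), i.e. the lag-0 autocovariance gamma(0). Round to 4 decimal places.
\gamma(0) = 5.1332

For an MA(q) process X_t = eps_t + sum_i theta_i eps_{t-i} with
Var(eps_t) = sigma^2, the variance is
  gamma(0) = sigma^2 * (1 + sum_i theta_i^2).
  sum_i theta_i^2 = (-0.23)^2 + (0.48)^2 = 0.0529 + 0.2304 = 0.2833.
  gamma(0) = 4 * (1 + 0.2833) = 4 * 1.2833 = 5.1332.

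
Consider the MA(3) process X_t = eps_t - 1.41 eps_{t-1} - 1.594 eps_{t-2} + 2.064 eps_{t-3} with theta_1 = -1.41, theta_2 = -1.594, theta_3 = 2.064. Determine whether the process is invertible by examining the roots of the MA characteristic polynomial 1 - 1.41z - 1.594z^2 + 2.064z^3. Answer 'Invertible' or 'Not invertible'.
\text{Not invertible}

The MA(q) characteristic polynomial is P(z) = 1 - 1.41z - 1.594z^2 + 2.064z^3.
Invertibility requires all roots to lie outside the unit circle, i.e. |z| > 1 for every root.
Degree 3: look for a simple real root z0 first, then factor out (1 - z/z0) and solve the remaining quadratic.
Testing z0 = 0.625: P(0.625) = 1 + (-1.41)(0.625) + (-1.594)(0.625)^2 + (2.064)(0.625)^3
  = 1 + (-0.88125) + (-0.622656) + (0.503906) = 0.  So z_0 = 0.625 is a root, |z_0| = 0.625.
Divide out the factor (1 - 1.6 z) = (1 - z/z0) (since 1/z0 = 1.6):
  P(z) = (1 - 1.6 z)(1 + (0.19) z + (-1.29) z^2)
  [check: z-coef 0.19 - (1.6) = -1.41; z^2-coef -1.29 - (1.6)(0.19) = -1.594; z^3-coef -(1.6)(-1.29) = 2.064.]
Remaining roots from the quadratic factor 1 + (0.19) z + (-1.29) z^2:
  Set 1 + (0.19) z + (-1.29) z^2 = 0, i.e. a z^2 + b z + c = 0 with a = -1.29, b = 0.19, c = 1.
  Discriminant D = b^2 - 4ac = (0.19)^2 - 4*(-1.29)*1 = 0.0361 - (-5.16) = 5.1961.
  D >= 0, so the roots are real: z = (-b +/- sqrt(D)) / (2a) = (-0.19 +/- 2.279496) / (-2.58).
    z_1 = (-0.19 + 2.279496) / (-2.58) = -0.8099,   |z_1| = 0.8099.
    z_2 = (-0.19 - 2.279496) / (-2.58) = 0.9572,   |z_2| = 0.9572.
Moduli of all roots: 0.6250, 0.8099, 0.9572.
All moduli strictly greater than 1? No.
Verdict: Not invertible.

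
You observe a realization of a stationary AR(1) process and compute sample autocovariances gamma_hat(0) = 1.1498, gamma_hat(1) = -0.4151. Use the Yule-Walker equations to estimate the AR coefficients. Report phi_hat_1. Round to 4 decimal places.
\hat\phi_{1} = -0.3610

The Yule-Walker equations for an AR(p) process read, in matrix form,
  Gamma_p phi = r_p,   with   (Gamma_p)_{ij} = gamma(|i - j|),
                       (r_p)_i = gamma(i),   i,j = 1..p.
Substitute the sample gammas (Toeplitz matrix and right-hand side of size 1):
  Gamma_p = [[1.1498]]
  r_p     = [-0.4151]
With p = 1 this is the single equation gamma(0) phi_1 = gamma(1):
  phi_hat_1 = gamma(1) / gamma(0) = -0.4151 / 1.1498 = -0.3610.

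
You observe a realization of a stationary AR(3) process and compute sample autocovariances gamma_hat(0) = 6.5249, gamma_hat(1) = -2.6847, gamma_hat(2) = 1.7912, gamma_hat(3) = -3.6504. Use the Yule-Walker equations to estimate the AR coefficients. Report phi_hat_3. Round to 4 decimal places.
\hat\phi_{3} = -0.5000

The Yule-Walker equations for an AR(p) process read, in matrix form,
  Gamma_p phi = r_p,   with   (Gamma_p)_{ij} = gamma(|i - j|),
                       (r_p)_i = gamma(i),   i,j = 1..p.
Substitute the sample gammas (Toeplitz matrix and right-hand side of size 3):
  Gamma_p = [[6.5249, -2.6847, 1.7912], [-2.6847, 6.5249, -2.6847], [1.7912, -2.6847, 6.5249]]
  r_p     = [-2.6847, 1.7912, -3.6504]
Written out (R1..R3):
  (R1) 6.5249 phi_1 - 2.6847 phi_2 + 1.7912 phi_3 = -2.6847
  (R2) -2.6847 phi_1 + 6.5249 phi_2 - 2.6847 phi_3 = 1.7912
  (R3) 1.7912 phi_1 - 2.6847 phi_2 + 6.5249 phi_3 = -3.6504
Gaussian elimination:
  R2 <- R2 - (-2.6847/6.5249) R1 = R2 - (-0.411455) R1:  5.420268 phi_2 - 1.947703 phi_3 = 0.686568
  R3 <- R3 - (1.7912/6.5249) R1 = R3 - (0.274518) R1:  -1.947703 phi_2 + 6.033184 phi_3 = -2.913403
  R3 <- R3 - (-1.947703/5.420268) R2 = R3 - (-0.359337) R2:  5.333303 phi_3 = -2.666693
Back-substitution:
  phi_hat_3 = -2.666693 / 5.333303 = -0.500008
  phi_hat_2 = (0.686568 - (-1.947703)(-0.500008)) / 5.420268 = -0.053005
  phi_hat_1 = (-2.6847 - (-2.6847)(-0.053005) - (1.7912)(-0.500008)) / 6.5249 = -0.296003
So phi_hat = [-0.2960, -0.0530, -0.5000].
Therefore phi_hat_3 = -0.5000.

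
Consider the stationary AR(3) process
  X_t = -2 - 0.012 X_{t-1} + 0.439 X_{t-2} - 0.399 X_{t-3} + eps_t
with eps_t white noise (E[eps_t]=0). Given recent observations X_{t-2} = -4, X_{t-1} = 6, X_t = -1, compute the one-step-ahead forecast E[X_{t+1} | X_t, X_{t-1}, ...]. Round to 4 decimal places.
E[X_{t+1} \mid \mathcal F_t] = 2.2420

For an AR(p) model X_t = c + sum_i phi_i X_{t-i} + eps_t, the
one-step-ahead conditional mean is
  E[X_{t+1} | X_t, ...] = c + sum_i phi_i X_{t+1-i}.
Substitute known values:
  E[X_{t+1} | ...] = -2 + (-0.012) * (-1) + (0.439) * (6) + (-0.399) * (-4)
                   = 2.2420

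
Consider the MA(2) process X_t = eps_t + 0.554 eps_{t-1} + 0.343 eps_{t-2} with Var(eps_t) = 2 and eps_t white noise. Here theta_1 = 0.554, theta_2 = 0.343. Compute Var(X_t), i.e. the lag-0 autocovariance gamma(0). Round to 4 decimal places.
\gamma(0) = 2.8491

For an MA(q) process X_t = eps_t + sum_i theta_i eps_{t-i} with
Var(eps_t) = sigma^2, the variance is
  gamma(0) = sigma^2 * (1 + sum_i theta_i^2).
  sum_i theta_i^2 = (0.554)^2 + (0.343)^2 = 0.306916 + 0.117649 = 0.424565.
  gamma(0) = 2 * (1 + 0.424565) = 2 * 1.424565 = 2.84913, which rounds to 2.8491.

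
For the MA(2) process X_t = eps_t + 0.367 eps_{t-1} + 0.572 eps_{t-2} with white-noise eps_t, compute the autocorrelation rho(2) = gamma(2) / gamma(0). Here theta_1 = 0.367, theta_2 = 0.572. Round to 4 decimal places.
\rho(2) = 0.3913

For an MA(q) process with theta_0 = 1, the autocovariance is
  gamma(k) = sigma^2 * sum_{i=0..q-k} theta_i * theta_{i+k},
and rho(k) = gamma(k) / gamma(0). Sigma^2 cancels.
  numerator   = (1)*(0.572) = 0.572.
  denominator = (1)^2 + (0.367)^2 + (0.572)^2 = 1.461873.
  rho(2) = 0.572 / 1.461873 = 0.3913.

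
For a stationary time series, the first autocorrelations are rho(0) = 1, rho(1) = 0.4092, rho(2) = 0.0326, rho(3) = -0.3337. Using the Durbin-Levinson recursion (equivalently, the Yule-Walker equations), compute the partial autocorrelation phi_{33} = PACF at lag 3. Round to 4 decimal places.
\phi_{33} = -0.3490

The PACF at lag k is phi_{kk}, the last component of the solution
to the Yule-Walker system G_k phi = r_k where
  (G_k)_{ij} = rho(|i - j|), (r_k)_i = rho(i), i,j = 1..k.
Equivalently, Durbin-Levinson gives phi_{kk} iteratively:
  phi_{11} = rho(1)
  phi_{kk} = [rho(k) - sum_{j=1..k-1} phi_{k-1,j} rho(k-j)]
            / [1 - sum_{j=1..k-1} phi_{k-1,j} rho(j)],
  phi_{k,j} = phi_{k-1,j} - phi_{kk} phi_{k-1,k-j},  j = 1..k-1.
Step k = 1:
  phi_11 = rho(1) = 0.4092.
Step k = 2:
  phi_22 = [rho(2) - phi_11 rho(1)] / [1 - phi_11 rho(1)] = [0.0326 - (0.4092)(0.4092)] / [1 - (0.4092)(0.4092)]
         = -0.13484464 / 0.83255536 = -0.161965.
  Update: phi_21 = phi_11 - phi_22 phi_11 = 0.4092 - (-0.161965)(0.4092) = 0.475476.
Step k = 3:
  phi_33 = [rho(3) - phi_21 rho(2) - phi_22 rho(1)] / [1 - phi_21 rho(1) - phi_22 rho(2)]
    numerator   = -0.3337 - (0.475476)(0.0326) - (-0.161965)(0.4092) = -0.28292453
    denominator = 1 - (0.475476)(0.4092) - (-0.161965)(0.0326) = 0.81071528
  phi_33 = -0.28292453 / 0.81071528 = -0.349.
Therefore phi_{33} = -0.3490.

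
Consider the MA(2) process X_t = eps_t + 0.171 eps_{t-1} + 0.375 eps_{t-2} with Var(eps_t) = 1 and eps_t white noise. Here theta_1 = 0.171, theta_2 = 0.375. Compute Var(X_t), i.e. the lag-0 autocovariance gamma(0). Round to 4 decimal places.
\gamma(0) = 1.1699

For an MA(q) process X_t = eps_t + sum_i theta_i eps_{t-i} with
Var(eps_t) = sigma^2, the variance is
  gamma(0) = sigma^2 * (1 + sum_i theta_i^2).
  sum_i theta_i^2 = (0.171)^2 + (0.375)^2 = 0.029241 + 0.140625 = 0.169866.
  gamma(0) = 1 * (1 + 0.169866) = 1 * 1.169866 = 1.169866, which rounds to 1.1699.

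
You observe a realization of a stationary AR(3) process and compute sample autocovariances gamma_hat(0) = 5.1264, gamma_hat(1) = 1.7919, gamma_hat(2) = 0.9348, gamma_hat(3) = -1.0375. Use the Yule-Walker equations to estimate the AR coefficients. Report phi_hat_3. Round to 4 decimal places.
\hat\phi_{3} = -0.3270

The Yule-Walker equations for an AR(p) process read, in matrix form,
  Gamma_p phi = r_p,   with   (Gamma_p)_{ij} = gamma(|i - j|),
                       (r_p)_i = gamma(i),   i,j = 1..p.
Substitute the sample gammas (Toeplitz matrix and right-hand side of size 3):
  Gamma_p = [[5.1264, 1.7919, 0.9348], [1.7919, 5.1264, 1.7919], [0.9348, 1.7919, 5.1264]]
  r_p     = [1.7919, 0.9348, -1.0375]
Written out (R1..R3):
  (R1) 5.1264 phi_1 + 1.7919 phi_2 + 0.9348 phi_3 = 1.7919
  (R2) 1.7919 phi_1 + 5.1264 phi_2 + 1.7919 phi_3 = 0.9348
  (R3) 0.9348 phi_1 + 1.7919 phi_2 + 5.1264 phi_3 = -1.0375
Gaussian elimination:
  R2 <- R2 - (1.7919/5.1264) R1 = R2 - (0.349544) R1:  4.500053 phi_2 + 1.465147 phi_3 = 0.308453
  R3 <- R3 - (0.9348/5.1264) R1 = R3 - (0.18235) R1:  1.465147 phi_2 + 4.955939 phi_3 = -1.364253
  R3 <- R3 - (1.465147/4.500053) R2 = R3 - (0.325584) R2:  4.47891 phi_3 = -1.464681
Back-substitution:
  phi_hat_3 = -1.464681 / 4.47891 = -0.327017
  phi_hat_2 = (0.308453 - (1.465147)(-0.327017)) / 4.500053 = 0.175016
  phi_hat_1 = (1.7919 - (1.7919)(0.175016) - (0.9348)(-0.327017)) / 5.1264 = 0.347999
So phi_hat = [0.3480, 0.1750, -0.3270].
Therefore phi_hat_3 = -0.3270.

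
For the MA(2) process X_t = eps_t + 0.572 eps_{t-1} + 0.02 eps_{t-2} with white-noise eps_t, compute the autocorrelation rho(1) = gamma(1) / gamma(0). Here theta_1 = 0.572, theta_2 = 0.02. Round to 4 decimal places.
\rho(1) = 0.4395

For an MA(q) process with theta_0 = 1, the autocovariance is
  gamma(k) = sigma^2 * sum_{i=0..q-k} theta_i * theta_{i+k},
and rho(k) = gamma(k) / gamma(0). Sigma^2 cancels.
  numerator   = (1)*(0.572) + (0.572)*(0.02) = 0.58344.
  denominator = (1)^2 + (0.572)^2 + (0.02)^2 = 1.327584.
  rho(1) = 0.58344 / 1.327584 = 0.4395.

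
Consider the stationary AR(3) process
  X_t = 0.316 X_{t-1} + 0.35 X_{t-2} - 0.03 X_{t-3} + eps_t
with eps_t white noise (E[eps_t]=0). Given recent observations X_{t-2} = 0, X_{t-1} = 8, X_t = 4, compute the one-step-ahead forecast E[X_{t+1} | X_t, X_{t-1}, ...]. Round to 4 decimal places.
E[X_{t+1} \mid \mathcal F_t] = 4.0640

For an AR(p) model X_t = c + sum_i phi_i X_{t-i} + eps_t, the
one-step-ahead conditional mean is
  E[X_{t+1} | X_t, ...] = c + sum_i phi_i X_{t+1-i}.
Substitute known values:
  E[X_{t+1} | ...] = (0.316) * (4) + (0.35) * (8) + (-0.03) * (0)
                   = 4.0640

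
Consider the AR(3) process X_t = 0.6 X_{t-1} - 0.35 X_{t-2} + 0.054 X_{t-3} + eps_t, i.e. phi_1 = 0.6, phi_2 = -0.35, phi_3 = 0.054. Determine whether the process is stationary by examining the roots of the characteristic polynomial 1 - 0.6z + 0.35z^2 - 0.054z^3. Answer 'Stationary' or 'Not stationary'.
\text{Stationary}

The AR(p) characteristic polynomial is P(z) = 1 - 0.6z + 0.35z^2 - 0.054z^3.
Stationarity requires all roots to lie outside the unit circle, i.e. |z| > 1 for every root.
Degree 3: look for a simple real root z0 first, then factor out (1 - z/z0) and solve the remaining quadratic.
Testing z0 = 5: P(5) = 1 + (-0.6)(5) + (0.35)(5)^2 + (-0.054)(5)^3
  = 1 + (-3) + (8.75) + (-6.75) = 0.  So z_0 = 5 is a root, |z_0| = 5.
Divide out the factor (1 - 0.2 z) = (1 - z/z0) (since 1/z0 = 0.2):
  P(z) = (1 - 0.2 z)(1 + (-0.4) z + (0.27) z^2)
  [check: z-coef -0.4 - (0.2) = -0.6; z^2-coef 0.27 - (0.2)(-0.4) = 0.35; z^3-coef -(0.2)(0.27) = -0.054.]
Remaining roots from the quadratic factor 1 + (-0.4) z + (0.27) z^2:
  Set 1 + (-0.4) z + (0.27) z^2 = 0, i.e. a z^2 + b z + c = 0 with a = 0.27, b = -0.4, c = 1.
  Discriminant D = b^2 - 4ac = (-0.4)^2 - 4*(0.27)*1 = 0.16 - (1.08) = -0.92.
  D < 0, so the roots are the complex-conjugate pair z = (-b +/- i sqrt(-D)) / (2a) = 0.7407 +/- 1.7762i.
  For a conjugate pair |z|^2 = z * conj(z) = (product of roots) = c/a = 1/(0.27) = 3.703704, so |z| = sqrt(3.703704) = 1.9245 for both roots.
Moduli of all roots: 5.0000, 1.9245, 1.9245.
All moduli strictly greater than 1? Yes.
Verdict: Stationary.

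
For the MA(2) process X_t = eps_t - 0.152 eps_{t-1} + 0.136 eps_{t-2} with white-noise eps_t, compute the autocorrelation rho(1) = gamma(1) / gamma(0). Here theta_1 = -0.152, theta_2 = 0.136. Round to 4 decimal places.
\rho(1) = -0.1658

For an MA(q) process with theta_0 = 1, the autocovariance is
  gamma(k) = sigma^2 * sum_{i=0..q-k} theta_i * theta_{i+k},
and rho(k) = gamma(k) / gamma(0). Sigma^2 cancels.
  numerator   = (1)*(-0.152) + (-0.152)*(0.136) = -0.172672.
  denominator = (1)^2 + (-0.152)^2 + (0.136)^2 = 1.0416.
  rho(1) = -0.172672 / 1.0416 = -0.1658.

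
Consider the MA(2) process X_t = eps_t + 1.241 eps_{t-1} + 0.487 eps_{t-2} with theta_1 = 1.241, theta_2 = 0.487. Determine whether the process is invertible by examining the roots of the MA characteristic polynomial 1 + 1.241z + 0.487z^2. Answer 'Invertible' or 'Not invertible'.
\text{Invertible}

The MA(q) characteristic polynomial is P(z) = 1 + 1.241z + 0.487z^2.
Invertibility requires all roots to lie outside the unit circle, i.e. |z| > 1 for every root.
Set 1 + (1.241) z + (0.487) z^2 = 0, i.e. a z^2 + b z + c = 0 with a = 0.487, b = 1.241, c = 1.
Discriminant D = b^2 - 4ac = (1.241)^2 - 4*(0.487)*1 = 1.540081 - (1.948) = -0.407919.
D < 0, so the roots are the complex-conjugate pair z = (-b +/- i sqrt(-D)) / (2a) = -1.2741 +/- 0.6557i.
For a conjugate pair |z|^2 = z * conj(z) = (product of roots) = c/a = 1/(0.487) = 2.053388, so |z| = sqrt(2.053388) = 1.433 for both roots.
Moduli of all roots: 1.4330, 1.4330.
All moduli strictly greater than 1? Yes.
Verdict: Invertible.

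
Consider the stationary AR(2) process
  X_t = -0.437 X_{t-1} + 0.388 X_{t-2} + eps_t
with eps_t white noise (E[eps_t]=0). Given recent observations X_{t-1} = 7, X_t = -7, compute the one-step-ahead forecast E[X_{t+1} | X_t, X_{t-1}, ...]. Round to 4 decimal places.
E[X_{t+1} \mid \mathcal F_t] = 5.7750

For an AR(p) model X_t = c + sum_i phi_i X_{t-i} + eps_t, the
one-step-ahead conditional mean is
  E[X_{t+1} | X_t, ...] = c + sum_i phi_i X_{t+1-i}.
Substitute known values:
  E[X_{t+1} | ...] = (-0.437) * (-7) + (0.388) * (7)
                   = 5.7750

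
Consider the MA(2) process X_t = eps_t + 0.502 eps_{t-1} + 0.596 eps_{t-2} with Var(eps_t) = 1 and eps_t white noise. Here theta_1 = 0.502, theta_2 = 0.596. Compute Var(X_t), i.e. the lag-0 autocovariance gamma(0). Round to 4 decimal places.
\gamma(0) = 1.6072

For an MA(q) process X_t = eps_t + sum_i theta_i eps_{t-i} with
Var(eps_t) = sigma^2, the variance is
  gamma(0) = sigma^2 * (1 + sum_i theta_i^2).
  sum_i theta_i^2 = (0.502)^2 + (0.596)^2 = 0.252004 + 0.355216 = 0.60722.
  gamma(0) = 1 * (1 + 0.60722) = 1 * 1.60722 = 1.60722, which rounds to 1.6072.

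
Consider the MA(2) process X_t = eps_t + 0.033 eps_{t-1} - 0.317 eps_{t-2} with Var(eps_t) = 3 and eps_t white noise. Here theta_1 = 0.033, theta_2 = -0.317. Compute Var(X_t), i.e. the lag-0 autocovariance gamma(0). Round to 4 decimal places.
\gamma(0) = 3.3047

For an MA(q) process X_t = eps_t + sum_i theta_i eps_{t-i} with
Var(eps_t) = sigma^2, the variance is
  gamma(0) = sigma^2 * (1 + sum_i theta_i^2).
  sum_i theta_i^2 = (0.033)^2 + (-0.317)^2 = 0.001089 + 0.100489 = 0.101578.
  gamma(0) = 3 * (1 + 0.101578) = 3 * 1.101578 = 3.304734, which rounds to 3.3047.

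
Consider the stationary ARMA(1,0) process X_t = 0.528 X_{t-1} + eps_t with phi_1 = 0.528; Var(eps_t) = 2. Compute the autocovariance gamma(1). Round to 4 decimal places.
\gamma(1) = 1.4642

Multiply the model equation by X_{t-k} and take expectations. With theta_0 = psi_0 = 1 and psi_j the MA(infinity) weights, this gives
  gamma(k) - sum_i phi_i gamma(k-i) = c_k,
  c_k = sigma^2 * sum_{j=k..q} theta_j psi_{j-k}   (c_k = 0 for k > q),
using gamma(-m) = gamma(m).
Pure AR (q = 0): c_0 = sigma^2 = 2, c_k = 0 for k >= 1.
Equations for k = 0 and k = 1 (AR order 1):
  gamma(0) = phi_1 gamma(1) + c_0
  gamma(1) = phi_1 gamma(0) + c_1
Substituting the second into the first: gamma(0) (1 - phi_1^2) = c_0 + phi_1 c_1, so
  gamma(0) = c_0 / (1 - phi_1^2) = 2 / (1 - (0.528)^2) = 2 / 0.721216 = 2.773094.
  gamma(1) = phi_1 gamma(0) = (0.528)(2.773094) = 1.464194.
Therefore gamma(1) = 1.4642 (to 4 decimal places).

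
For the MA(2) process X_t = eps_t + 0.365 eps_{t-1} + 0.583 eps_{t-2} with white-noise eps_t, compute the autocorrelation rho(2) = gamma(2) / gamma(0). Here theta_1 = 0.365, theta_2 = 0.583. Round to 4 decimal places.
\rho(2) = 0.3958

For an MA(q) process with theta_0 = 1, the autocovariance is
  gamma(k) = sigma^2 * sum_{i=0..q-k} theta_i * theta_{i+k},
and rho(k) = gamma(k) / gamma(0). Sigma^2 cancels.
  numerator   = (1)*(0.583) = 0.583.
  denominator = (1)^2 + (0.365)^2 + (0.583)^2 = 1.473114.
  rho(2) = 0.583 / 1.473114 = 0.3958.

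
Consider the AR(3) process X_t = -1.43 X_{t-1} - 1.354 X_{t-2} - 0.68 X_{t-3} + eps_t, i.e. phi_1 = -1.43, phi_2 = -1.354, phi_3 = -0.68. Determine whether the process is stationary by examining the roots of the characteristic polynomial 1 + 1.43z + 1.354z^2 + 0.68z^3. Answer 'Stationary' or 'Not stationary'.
\text{Stationary}

The AR(p) characteristic polynomial is P(z) = 1 + 1.43z + 1.354z^2 + 0.68z^3.
Stationarity requires all roots to lie outside the unit circle, i.e. |z| > 1 for every root.
Degree 3: look for a simple real root z0 first, then factor out (1 - z/z0) and solve the remaining quadratic.
Testing z0 = -1.25: P(-1.25) = 1 + (1.43)(-1.25) + (1.354)(-1.25)^2 + (0.68)(-1.25)^3
  = 1 + (-1.7875) + (2.115625) + (-1.328125) = 0.  So z_0 = -1.25 is a root, |z_0| = 1.25.
Divide out the factor (1 + 0.8 z) = (1 - z/z0) (since 1/z0 = -0.8):
  P(z) = (1 + 0.8 z)(1 + (0.63) z + (0.85) z^2)
  [check: z-coef 0.63 - (-0.8) = 1.43; z^2-coef 0.85 - (-0.8)(0.63) = 1.354; z^3-coef -(-0.8)(0.85) = 0.68.]
Remaining roots from the quadratic factor 1 + (0.63) z + (0.85) z^2:
  Set 1 + (0.63) z + (0.85) z^2 = 0, i.e. a z^2 + b z + c = 0 with a = 0.85, b = 0.63, c = 1.
  Discriminant D = b^2 - 4ac = (0.63)^2 - 4*(0.85)*1 = 0.3969 - (3.4) = -3.0031.
  D < 0, so the roots are the complex-conjugate pair z = (-b +/- i sqrt(-D)) / (2a) = -0.3706 +/- 1.0194i.
  For a conjugate pair |z|^2 = z * conj(z) = (product of roots) = c/a = 1/(0.85) = 1.176471, so |z| = sqrt(1.176471) = 1.0847 for both roots.
Moduli of all roots: 1.2500, 1.0847, 1.0847.
All moduli strictly greater than 1? Yes.
Verdict: Stationary.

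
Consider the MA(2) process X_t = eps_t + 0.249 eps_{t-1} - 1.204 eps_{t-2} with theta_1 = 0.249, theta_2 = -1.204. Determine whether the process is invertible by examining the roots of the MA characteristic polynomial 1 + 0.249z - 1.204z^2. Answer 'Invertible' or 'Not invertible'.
\text{Not invertible}

The MA(q) characteristic polynomial is P(z) = 1 + 0.249z - 1.204z^2.
Invertibility requires all roots to lie outside the unit circle, i.e. |z| > 1 for every root.
Set 1 + (0.249) z + (-1.204) z^2 = 0, i.e. a z^2 + b z + c = 0 with a = -1.204, b = 0.249, c = 1.
Discriminant D = b^2 - 4ac = (0.249)^2 - 4*(-1.204)*1 = 0.062001 - (-4.816) = 4.878001.
D >= 0, so the roots are real: z = (-b +/- sqrt(D)) / (2a) = (-0.249 +/- 2.20862) / (-2.408).
  z_1 = (-0.249 + 2.20862) / (-2.408) = -0.8138,   |z_1| = 0.8138.
  z_2 = (-0.249 - 2.20862) / (-2.408) = 1.0206,   |z_2| = 1.0206.
Moduli of all roots: 0.8138, 1.0206.
All moduli strictly greater than 1? No.
Verdict: Not invertible.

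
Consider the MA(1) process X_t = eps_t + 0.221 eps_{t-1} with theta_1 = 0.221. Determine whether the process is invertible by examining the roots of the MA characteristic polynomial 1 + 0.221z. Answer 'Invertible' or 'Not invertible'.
\text{Invertible}

The MA(q) characteristic polynomial is P(z) = 1 + 0.221z.
Invertibility requires all roots to lie outside the unit circle, i.e. |z| > 1 for every root.
This is linear in z: 1 + (0.221) z = 0  =>  z = -1/(0.221) = -4.524887,  |z| = 4.524887.
Moduli of all roots: 4.5249.
All moduli strictly greater than 1? Yes.
Verdict: Invertible.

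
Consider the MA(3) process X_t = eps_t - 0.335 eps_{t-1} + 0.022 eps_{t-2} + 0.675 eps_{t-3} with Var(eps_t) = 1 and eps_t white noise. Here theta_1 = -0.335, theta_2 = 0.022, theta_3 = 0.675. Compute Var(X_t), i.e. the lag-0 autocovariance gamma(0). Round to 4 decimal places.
\gamma(0) = 1.5683

For an MA(q) process X_t = eps_t + sum_i theta_i eps_{t-i} with
Var(eps_t) = sigma^2, the variance is
  gamma(0) = sigma^2 * (1 + sum_i theta_i^2).
  sum_i theta_i^2 = (-0.335)^2 + (0.022)^2 + (0.675)^2 = 0.112225 + 0.000484 + 0.455625 = 0.568334.
  gamma(0) = 1 * (1 + 0.568334) = 1 * 1.568334 = 1.568334, which rounds to 1.5683.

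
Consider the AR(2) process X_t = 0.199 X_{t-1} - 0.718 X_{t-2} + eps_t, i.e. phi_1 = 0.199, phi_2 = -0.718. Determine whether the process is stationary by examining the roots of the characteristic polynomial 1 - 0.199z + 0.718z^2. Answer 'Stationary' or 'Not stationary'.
\text{Stationary}

The AR(p) characteristic polynomial is P(z) = 1 - 0.199z + 0.718z^2.
Stationarity requires all roots to lie outside the unit circle, i.e. |z| > 1 for every root.
Set 1 + (-0.199) z + (0.718) z^2 = 0, i.e. a z^2 + b z + c = 0 with a = 0.718, b = -0.199, c = 1.
Discriminant D = b^2 - 4ac = (-0.199)^2 - 4*(0.718)*1 = 0.039601 - (2.872) = -2.832399.
D < 0, so the roots are the complex-conjugate pair z = (-b +/- i sqrt(-D)) / (2a) = 0.1386 +/- 1.172i.
For a conjugate pair |z|^2 = z * conj(z) = (product of roots) = c/a = 1/(0.718) = 1.392758, so |z| = sqrt(1.392758) = 1.1802 for both roots.
Moduli of all roots: 1.1802, 1.1802.
All moduli strictly greater than 1? Yes.
Verdict: Stationary.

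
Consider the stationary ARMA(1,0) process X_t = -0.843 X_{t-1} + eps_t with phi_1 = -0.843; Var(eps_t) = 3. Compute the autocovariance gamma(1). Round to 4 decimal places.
\gamma(1) = -8.7402

Multiply the model equation by X_{t-k} and take expectations. With theta_0 = psi_0 = 1 and psi_j the MA(infinity) weights, this gives
  gamma(k) - sum_i phi_i gamma(k-i) = c_k,
  c_k = sigma^2 * sum_{j=k..q} theta_j psi_{j-k}   (c_k = 0 for k > q),
using gamma(-m) = gamma(m).
Pure AR (q = 0): c_0 = sigma^2 = 3, c_k = 0 for k >= 1.
Equations for k = 0 and k = 1 (AR order 1):
  gamma(0) = phi_1 gamma(1) + c_0
  gamma(1) = phi_1 gamma(0) + c_1
Substituting the second into the first: gamma(0) (1 - phi_1^2) = c_0 + phi_1 c_1, so
  gamma(0) = c_0 / (1 - phi_1^2) = 3 / (1 - (-0.843)^2) = 3 / 0.289351 = 10.368031.
  gamma(1) = phi_1 gamma(0) = (-0.843)(10.368031) = -8.74025.
Therefore gamma(1) = -8.7402 (to 4 decimal places).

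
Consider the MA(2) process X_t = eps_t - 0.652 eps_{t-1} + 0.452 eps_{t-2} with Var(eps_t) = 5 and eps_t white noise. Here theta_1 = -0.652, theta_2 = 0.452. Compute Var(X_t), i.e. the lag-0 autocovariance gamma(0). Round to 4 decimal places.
\gamma(0) = 8.1470

For an MA(q) process X_t = eps_t + sum_i theta_i eps_{t-i} with
Var(eps_t) = sigma^2, the variance is
  gamma(0) = sigma^2 * (1 + sum_i theta_i^2).
  sum_i theta_i^2 = (-0.652)^2 + (0.452)^2 = 0.425104 + 0.204304 = 0.629408.
  gamma(0) = 5 * (1 + 0.629408) = 5 * 1.629408 = 8.14704, which rounds to 8.1470.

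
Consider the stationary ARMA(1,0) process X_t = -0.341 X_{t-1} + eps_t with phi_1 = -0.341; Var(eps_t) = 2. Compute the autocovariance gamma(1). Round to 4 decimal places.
\gamma(1) = -0.7717

Multiply the model equation by X_{t-k} and take expectations. With theta_0 = psi_0 = 1 and psi_j the MA(infinity) weights, this gives
  gamma(k) - sum_i phi_i gamma(k-i) = c_k,
  c_k = sigma^2 * sum_{j=k..q} theta_j psi_{j-k}   (c_k = 0 for k > q),
using gamma(-m) = gamma(m).
Pure AR (q = 0): c_0 = sigma^2 = 2, c_k = 0 for k >= 1.
Equations for k = 0 and k = 1 (AR order 1):
  gamma(0) = phi_1 gamma(1) + c_0
  gamma(1) = phi_1 gamma(0) + c_1
Substituting the second into the first: gamma(0) (1 - phi_1^2) = c_0 + phi_1 c_1, so
  gamma(0) = c_0 / (1 - phi_1^2) = 2 / (1 - (-0.341)^2) = 2 / 0.883719 = 2.263163.
  gamma(1) = phi_1 gamma(0) = (-0.341)(2.263163) = -0.771739.
Therefore gamma(1) = -0.7717 (to 4 decimal places).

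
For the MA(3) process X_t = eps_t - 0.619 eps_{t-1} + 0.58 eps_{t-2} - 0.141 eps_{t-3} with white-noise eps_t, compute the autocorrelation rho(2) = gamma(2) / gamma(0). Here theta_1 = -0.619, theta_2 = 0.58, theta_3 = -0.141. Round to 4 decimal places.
\rho(2) = 0.3836

For an MA(q) process with theta_0 = 1, the autocovariance is
  gamma(k) = sigma^2 * sum_{i=0..q-k} theta_i * theta_{i+k},
and rho(k) = gamma(k) / gamma(0). Sigma^2 cancels.
  numerator   = (1)*(0.58) + (-0.619)*(-0.141) = 0.667279.
  denominator = (1)^2 + (-0.619)^2 + (0.58)^2 + (-0.141)^2 = 1.739442.
  rho(2) = 0.667279 / 1.739442 = 0.3836.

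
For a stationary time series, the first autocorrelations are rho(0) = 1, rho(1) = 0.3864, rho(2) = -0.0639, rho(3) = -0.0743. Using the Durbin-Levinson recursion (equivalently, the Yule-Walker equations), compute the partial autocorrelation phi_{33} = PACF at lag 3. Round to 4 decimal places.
\phi_{33} = 0.0670

The PACF at lag k is phi_{kk}, the last component of the solution
to the Yule-Walker system G_k phi = r_k where
  (G_k)_{ij} = rho(|i - j|), (r_k)_i = rho(i), i,j = 1..k.
Equivalently, Durbin-Levinson gives phi_{kk} iteratively:
  phi_{11} = rho(1)
  phi_{kk} = [rho(k) - sum_{j=1..k-1} phi_{k-1,j} rho(k-j)]
            / [1 - sum_{j=1..k-1} phi_{k-1,j} rho(j)],
  phi_{k,j} = phi_{k-1,j} - phi_{kk} phi_{k-1,k-j},  j = 1..k-1.
Step k = 1:
  phi_11 = rho(1) = 0.3864.
Step k = 2:
  phi_22 = [rho(2) - phi_11 rho(1)] / [1 - phi_11 rho(1)] = [-0.0639 - (0.3864)(0.3864)] / [1 - (0.3864)(0.3864)]
         = -0.21320496 / 0.85069504 = -0.250624.
  Update: phi_21 = phi_11 - phi_22 phi_11 = 0.3864 - (-0.250624)(0.3864) = 0.483241.
Step k = 3:
  phi_33 = [rho(3) - phi_21 rho(2) - phi_22 rho(1)] / [1 - phi_21 rho(1) - phi_22 rho(2)]
    numerator   = -0.0743 - (0.483241)(-0.0639) - (-0.250624)(0.3864) = 0.0534204
    denominator = 1 - (0.483241)(0.3864) - (-0.250624)(-0.0639) = 0.79726067
  phi_33 = 0.0534204 / 0.79726067 = 0.067.
Therefore phi_{33} = 0.0670.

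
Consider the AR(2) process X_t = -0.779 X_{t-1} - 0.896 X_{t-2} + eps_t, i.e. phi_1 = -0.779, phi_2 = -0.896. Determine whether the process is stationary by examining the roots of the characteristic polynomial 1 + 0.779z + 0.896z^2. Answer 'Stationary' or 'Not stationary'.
\text{Stationary}

The AR(p) characteristic polynomial is P(z) = 1 + 0.779z + 0.896z^2.
Stationarity requires all roots to lie outside the unit circle, i.e. |z| > 1 for every root.
Set 1 + (0.779) z + (0.896) z^2 = 0, i.e. a z^2 + b z + c = 0 with a = 0.896, b = 0.779, c = 1.
Discriminant D = b^2 - 4ac = (0.779)^2 - 4*(0.896)*1 = 0.606841 - (3.584) = -2.977159.
D < 0, so the roots are the complex-conjugate pair z = (-b +/- i sqrt(-D)) / (2a) = -0.4347 +/- 0.9629i.
For a conjugate pair |z|^2 = z * conj(z) = (product of roots) = c/a = 1/(0.896) = 1.116071, so |z| = sqrt(1.116071) = 1.0564 for both roots.
Moduli of all roots: 1.0564, 1.0564.
All moduli strictly greater than 1? Yes.
Verdict: Stationary.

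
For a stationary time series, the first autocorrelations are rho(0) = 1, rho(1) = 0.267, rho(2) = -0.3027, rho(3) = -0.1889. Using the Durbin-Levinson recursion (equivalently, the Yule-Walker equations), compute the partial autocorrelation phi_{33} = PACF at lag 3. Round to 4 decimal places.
\phi_{33} = 0.0411

The PACF at lag k is phi_{kk}, the last component of the solution
to the Yule-Walker system G_k phi = r_k where
  (G_k)_{ij} = rho(|i - j|), (r_k)_i = rho(i), i,j = 1..k.
Equivalently, Durbin-Levinson gives phi_{kk} iteratively:
  phi_{11} = rho(1)
  phi_{kk} = [rho(k) - sum_{j=1..k-1} phi_{k-1,j} rho(k-j)]
            / [1 - sum_{j=1..k-1} phi_{k-1,j} rho(j)],
  phi_{k,j} = phi_{k-1,j} - phi_{kk} phi_{k-1,k-j},  j = 1..k-1.
Step k = 1:
  phi_11 = rho(1) = 0.267.
Step k = 2:
  phi_22 = [rho(2) - phi_11 rho(1)] / [1 - phi_11 rho(1)] = [-0.3027 - (0.267)(0.267)] / [1 - (0.267)(0.267)]
         = -0.373989 / 0.928711 = -0.402697.
  Update: phi_21 = phi_11 - phi_22 phi_11 = 0.267 - (-0.402697)(0.267) = 0.37452.
Step k = 3:
  phi_33 = [rho(3) - phi_21 rho(2) - phi_22 rho(1)] / [1 - phi_21 rho(1) - phi_22 rho(2)]
    numerator   = -0.1889 - (0.37452)(-0.3027) - (-0.402697)(0.267) = 0.03198728
    denominator = 1 - (0.37452)(0.267) - (-0.402697)(-0.3027) = 0.77810681
  phi_33 = 0.03198728 / 0.77810681 = 0.0411.
Therefore phi_{33} = 0.0411.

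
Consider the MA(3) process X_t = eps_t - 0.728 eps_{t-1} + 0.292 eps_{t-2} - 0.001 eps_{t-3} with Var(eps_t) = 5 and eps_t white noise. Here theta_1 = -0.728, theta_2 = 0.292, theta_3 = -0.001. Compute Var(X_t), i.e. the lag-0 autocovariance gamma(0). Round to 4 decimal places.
\gamma(0) = 8.0762

For an MA(q) process X_t = eps_t + sum_i theta_i eps_{t-i} with
Var(eps_t) = sigma^2, the variance is
  gamma(0) = sigma^2 * (1 + sum_i theta_i^2).
  sum_i theta_i^2 = (-0.728)^2 + (0.292)^2 + (-0.001)^2 = 0.529984 + 0.085264 + 0.000001 = 0.615249.
  gamma(0) = 5 * (1 + 0.615249) = 5 * 1.615249 = 8.076245, which rounds to 8.0762.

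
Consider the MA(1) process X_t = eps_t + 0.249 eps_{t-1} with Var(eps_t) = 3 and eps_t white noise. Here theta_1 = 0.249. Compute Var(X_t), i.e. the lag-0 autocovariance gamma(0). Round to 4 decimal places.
\gamma(0) = 3.1860

For an MA(q) process X_t = eps_t + sum_i theta_i eps_{t-i} with
Var(eps_t) = sigma^2, the variance is
  gamma(0) = sigma^2 * (1 + sum_i theta_i^2).
  sum_i theta_i^2 = (0.249)^2 = 0.062001.
  gamma(0) = 3 * (1 + 0.062001) = 3 * 1.062001 = 3.186003, which rounds to 3.1860.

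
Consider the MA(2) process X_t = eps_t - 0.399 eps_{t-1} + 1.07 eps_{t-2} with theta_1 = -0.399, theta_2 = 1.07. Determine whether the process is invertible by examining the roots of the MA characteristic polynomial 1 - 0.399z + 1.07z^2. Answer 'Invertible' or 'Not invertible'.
\text{Not invertible}

The MA(q) characteristic polynomial is P(z) = 1 - 0.399z + 1.07z^2.
Invertibility requires all roots to lie outside the unit circle, i.e. |z| > 1 for every root.
Set 1 + (-0.399) z + (1.07) z^2 = 0, i.e. a z^2 + b z + c = 0 with a = 1.07, b = -0.399, c = 1.
Discriminant D = b^2 - 4ac = (-0.399)^2 - 4*(1.07)*1 = 0.159201 - (4.28) = -4.120799.
D < 0, so the roots are the complex-conjugate pair z = (-b +/- i sqrt(-D)) / (2a) = 0.1864 +/- 0.9486i.
For a conjugate pair |z|^2 = z * conj(z) = (product of roots) = c/a = 1/(1.07) = 0.934579, so |z| = sqrt(0.934579) = 0.9667 for both roots.
Moduli of all roots: 0.9667, 0.9667.
All moduli strictly greater than 1? No.
Verdict: Not invertible.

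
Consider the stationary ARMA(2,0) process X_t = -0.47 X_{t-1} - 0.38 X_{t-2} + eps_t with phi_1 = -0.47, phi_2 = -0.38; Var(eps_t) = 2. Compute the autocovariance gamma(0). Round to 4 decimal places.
\gamma(0) = 2.6443

Multiply the model equation by X_{t-k} and take expectations. With theta_0 = psi_0 = 1 and psi_j the MA(infinity) weights, this gives
  gamma(k) - sum_i phi_i gamma(k-i) = c_k,
  c_k = sigma^2 * sum_{j=k..q} theta_j psi_{j-k}   (c_k = 0 for k > q),
using gamma(-m) = gamma(m).
Pure AR (q = 0): c_0 = sigma^2 = 2, c_k = 0 for k >= 1.
Equations for k = 0, 1, 2 (AR order 2, c_2 = 0):
  (E0) gamma(0) = phi_1 gamma(1) + phi_2 gamma(2) + c_0
  (E1) gamma(1) = phi_1 gamma(0) + phi_2 gamma(1) + c_1
  (E2) gamma(2) = phi_1 gamma(1) + phi_2 gamma(0)
From (E1): gamma(1) = A gamma(0) + B with
  A = phi_1 / (1 - phi_2) = -0.47 / 1.38 = -0.34058,   B = c_1 / (1 - phi_2) = 0 / 1.38 = 0.
Insert (E2) into (E0): gamma(0) (1 - phi_2^2) = phi_1 (1 + phi_2) gamma(1) + c_0.
  phi_1 (1 + phi_2) = (-0.47)(0.62) = -0.2914,   1 - phi_2^2 = 0.8556.
Replace gamma(1) by A gamma(0) + B and collect gamma(0):
  gamma(0) [0.8556 - (-0.2914)(-0.34058)] = c_0 = 2
  gamma(0) * 0.756355 = 2
  gamma(0) = 2 / 0.756355 = 2.644261.
Therefore gamma(0) = 2.6443 (to 4 decimal places).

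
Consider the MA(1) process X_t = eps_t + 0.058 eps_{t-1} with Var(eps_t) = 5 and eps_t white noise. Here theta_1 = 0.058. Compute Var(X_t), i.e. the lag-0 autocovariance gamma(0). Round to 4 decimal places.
\gamma(0) = 5.0168

For an MA(q) process X_t = eps_t + sum_i theta_i eps_{t-i} with
Var(eps_t) = sigma^2, the variance is
  gamma(0) = sigma^2 * (1 + sum_i theta_i^2).
  sum_i theta_i^2 = (0.058)^2 = 0.003364.
  gamma(0) = 5 * (1 + 0.003364) = 5 * 1.003364 = 5.01682, which rounds to 5.0168.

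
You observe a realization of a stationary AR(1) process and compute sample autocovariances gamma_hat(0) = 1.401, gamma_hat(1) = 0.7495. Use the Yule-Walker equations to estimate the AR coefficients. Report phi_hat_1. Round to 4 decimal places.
\hat\phi_{1} = 0.5350

The Yule-Walker equations for an AR(p) process read, in matrix form,
  Gamma_p phi = r_p,   with   (Gamma_p)_{ij} = gamma(|i - j|),
                       (r_p)_i = gamma(i),   i,j = 1..p.
Substitute the sample gammas (Toeplitz matrix and right-hand side of size 1):
  Gamma_p = [[1.401]]
  r_p     = [0.7495]
With p = 1 this is the single equation gamma(0) phi_1 = gamma(1):
  phi_hat_1 = gamma(1) / gamma(0) = 0.7495 / 1.401 = 0.5350.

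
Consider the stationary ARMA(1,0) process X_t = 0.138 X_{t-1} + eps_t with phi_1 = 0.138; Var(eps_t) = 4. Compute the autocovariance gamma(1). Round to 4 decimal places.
\gamma(1) = 0.5627

Multiply the model equation by X_{t-k} and take expectations. With theta_0 = psi_0 = 1 and psi_j the MA(infinity) weights, this gives
  gamma(k) - sum_i phi_i gamma(k-i) = c_k,
  c_k = sigma^2 * sum_{j=k..q} theta_j psi_{j-k}   (c_k = 0 for k > q),
using gamma(-m) = gamma(m).
Pure AR (q = 0): c_0 = sigma^2 = 4, c_k = 0 for k >= 1.
Equations for k = 0 and k = 1 (AR order 1):
  gamma(0) = phi_1 gamma(1) + c_0
  gamma(1) = phi_1 gamma(0) + c_1
Substituting the second into the first: gamma(0) (1 - phi_1^2) = c_0 + phi_1 c_1, so
  gamma(0) = c_0 / (1 - phi_1^2) = 4 / (1 - (0.138)^2) = 4 / 0.980956 = 4.077655.
  gamma(1) = phi_1 gamma(0) = (0.138)(4.077655) = 0.562716.
Therefore gamma(1) = 0.5627 (to 4 decimal places).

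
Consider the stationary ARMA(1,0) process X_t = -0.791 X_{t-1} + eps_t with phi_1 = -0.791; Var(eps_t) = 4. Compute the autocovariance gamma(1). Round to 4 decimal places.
\gamma(1) = -8.4527

Multiply the model equation by X_{t-k} and take expectations. With theta_0 = psi_0 = 1 and psi_j the MA(infinity) weights, this gives
  gamma(k) - sum_i phi_i gamma(k-i) = c_k,
  c_k = sigma^2 * sum_{j=k..q} theta_j psi_{j-k}   (c_k = 0 for k > q),
using gamma(-m) = gamma(m).
Pure AR (q = 0): c_0 = sigma^2 = 4, c_k = 0 for k >= 1.
Equations for k = 0 and k = 1 (AR order 1):
  gamma(0) = phi_1 gamma(1) + c_0
  gamma(1) = phi_1 gamma(0) + c_1
Substituting the second into the first: gamma(0) (1 - phi_1^2) = c_0 + phi_1 c_1, so
  gamma(0) = c_0 / (1 - phi_1^2) = 4 / (1 - (-0.791)^2) = 4 / 0.374319 = 10.686073.
  gamma(1) = phi_1 gamma(0) = (-0.791)(10.686073) = -8.452683.
Therefore gamma(1) = -8.4527 (to 4 decimal places).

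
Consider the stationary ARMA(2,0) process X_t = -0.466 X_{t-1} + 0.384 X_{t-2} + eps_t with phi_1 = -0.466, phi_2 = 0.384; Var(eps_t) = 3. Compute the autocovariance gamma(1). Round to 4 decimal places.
\gamma(1) = -6.2238

Multiply the model equation by X_{t-k} and take expectations. With theta_0 = psi_0 = 1 and psi_j the MA(infinity) weights, this gives
  gamma(k) - sum_i phi_i gamma(k-i) = c_k,
  c_k = sigma^2 * sum_{j=k..q} theta_j psi_{j-k}   (c_k = 0 for k > q),
using gamma(-m) = gamma(m).
Pure AR (q = 0): c_0 = sigma^2 = 3, c_k = 0 for k >= 1.
Equations for k = 0, 1, 2 (AR order 2, c_2 = 0):
  (E0) gamma(0) = phi_1 gamma(1) + phi_2 gamma(2) + c_0
  (E1) gamma(1) = phi_1 gamma(0) + phi_2 gamma(1) + c_1
  (E2) gamma(2) = phi_1 gamma(1) + phi_2 gamma(0)
From (E1): gamma(1) = A gamma(0) + B with
  A = phi_1 / (1 - phi_2) = -0.466 / 0.616 = -0.756494,   B = c_1 / (1 - phi_2) = 0 / 0.616 = 0.
Insert (E2) into (E0): gamma(0) (1 - phi_2^2) = phi_1 (1 + phi_2) gamma(1) + c_0.
  phi_1 (1 + phi_2) = (-0.466)(1.384) = -0.644944,   1 - phi_2^2 = 0.852544.
Replace gamma(1) by A gamma(0) + B and collect gamma(0):
  gamma(0) [0.852544 - (-0.644944)(-0.756494)] = c_0 = 3
  gamma(0) * 0.364648 = 3
  gamma(0) = 3 / 0.364648 = 8.227111.
  gamma(1) = A gamma(0) = (-0.756494)(8.227111) = -6.223756.
Therefore gamma(1) = -6.2238 (to 4 decimal places).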